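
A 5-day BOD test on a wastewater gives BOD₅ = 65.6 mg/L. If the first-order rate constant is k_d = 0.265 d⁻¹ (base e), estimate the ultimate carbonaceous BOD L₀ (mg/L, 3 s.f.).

L₀ ≈ 89.3 mg/L

BOD₅ = L₀(1 − e^(−5k_d)) ⇒ L₀ = BOD₅ / (1 − e^(−5×0.265))
= 65.6 / (1 − 0.2658) = 65.6 / 0.7342 = 89.35 mg/L.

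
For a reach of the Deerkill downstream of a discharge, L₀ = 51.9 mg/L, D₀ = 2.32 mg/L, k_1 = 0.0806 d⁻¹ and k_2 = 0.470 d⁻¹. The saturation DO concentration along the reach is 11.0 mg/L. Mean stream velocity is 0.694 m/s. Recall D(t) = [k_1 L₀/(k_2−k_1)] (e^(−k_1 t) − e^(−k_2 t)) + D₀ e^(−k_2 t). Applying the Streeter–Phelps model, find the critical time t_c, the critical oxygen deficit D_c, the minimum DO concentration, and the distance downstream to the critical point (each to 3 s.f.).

At the critical point dD/dt = 0, so k_1 L₀ e^(−k_1 t) = k_2 D. Substituting D(t) from the Streeter–Phelps equation and solving for t gives
t_c = ln[(k_2/k_1)(1 − D₀(k_2−k_1)/(k_1 L₀))] / (k_2−k_1).
Here k_2−k_1 = 0.3894 d⁻¹ and 1 − D₀(k_2−k_1)/(k_1 L₀) = 1 − 2.32×0.3894/(0.0806×51.9) = 0.7840, so
t_c = ln(5.831 × 0.7840) / 0.3894 = 1.520 / 0.3894 = 3.903 d.
D_c = (k_1/k_2) L₀ e^(−k_1 t_c) = (0.0806/0.470) × 51.9 × e^(−0.0806×3.903) = 0.1715 × 51.9 × 0.7301 = 6.498 mg/L.
Minimum DO = C_s − D_c = 11.0 − 6.498 = 4.502 mg/L.
x_c = v t_c = 0.694 m/s × 3.903 d × 86400 s/d = 234000 m ≈ 234 km.

t_c ≈ 3.90 d; D_c ≈ 6.50 mg/L; min DO ≈ 4.50 mg/L; x_c ≈ 234 km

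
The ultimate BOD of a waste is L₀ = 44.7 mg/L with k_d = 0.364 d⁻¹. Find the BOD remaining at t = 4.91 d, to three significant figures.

L ≈ 7.48 mg/L

L_t = L₀ e^(−k_d t) = 44.7 × e^(−0.364×4.91) = 44.7 × 0.1674 = 7.484 mg/L.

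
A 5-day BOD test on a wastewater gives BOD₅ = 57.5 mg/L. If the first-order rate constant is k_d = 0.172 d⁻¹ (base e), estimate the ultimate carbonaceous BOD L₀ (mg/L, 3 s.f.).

BOD₅ = L₀(1 − e^(−5k_d)) ⇒ L₀ = BOD₅ / (1 − e^(−5×0.172))
= 57.5 / (1 − 0.4232) = 57.5 / 0.5768 = 99.68 mg/L.

L₀ ≈ 99.7 mg/L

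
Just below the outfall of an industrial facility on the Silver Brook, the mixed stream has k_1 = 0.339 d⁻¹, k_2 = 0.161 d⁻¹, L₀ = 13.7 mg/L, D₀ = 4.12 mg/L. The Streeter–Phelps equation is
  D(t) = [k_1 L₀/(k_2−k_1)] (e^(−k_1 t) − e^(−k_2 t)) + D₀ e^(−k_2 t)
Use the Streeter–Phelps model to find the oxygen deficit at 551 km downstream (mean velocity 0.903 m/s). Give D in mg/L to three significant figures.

Travel time t = x/v = 551 km / (0.903 m/s) = 551000 m / 0.903 m/s = 610200 s = 7.062 d.
k_1 L₀/(k_2−k_1) = 0.339×13.7/(0.161−0.339) = 4.644/-0.1780 = -26.09 mg/L.
e^(−k_1 t) = e^(−0.339×7.062) = 0.09125; e^(−k_2 t) = e^(−0.161×7.062) = 0.3208.
D = -26.09 × (0.09125 − 0.3208) + 4.12 × 0.3208 = 5.988 + 1.322 = 7.310 mg/L.

D ≈ 7.31 mg/L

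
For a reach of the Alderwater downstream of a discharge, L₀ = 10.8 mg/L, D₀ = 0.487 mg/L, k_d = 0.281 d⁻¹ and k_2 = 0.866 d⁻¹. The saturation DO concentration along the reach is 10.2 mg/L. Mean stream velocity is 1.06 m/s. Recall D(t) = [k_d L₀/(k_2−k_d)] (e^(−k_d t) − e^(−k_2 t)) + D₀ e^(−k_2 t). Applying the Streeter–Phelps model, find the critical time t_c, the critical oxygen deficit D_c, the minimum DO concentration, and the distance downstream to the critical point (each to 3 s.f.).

t_c ≈ 1.76 d; D_c ≈ 2.14 mg/L; min DO ≈ 8.06 mg/L; x_c ≈ 161 km

t_c = [1/(k_2−k_d)] ln[(k_2/k_d)(1 − D₀(k_2−k_d)/(k_d L₀))]
= [1/(0.866−0.281)] ln[(0.866/0.281)(1 − 0.487×0.5850/(0.281×10.8))]
= (1/0.5850) ln[3.082 × 0.9061] = 1.709 × ln(2.793) = 1.709 × 1.027 = 1.755 d.
L(t_c) = L₀ e^(−k_d t_c) = 10.8 × 0.6106 = 6.595 mg/L, and at the critical point k_2 D_c = k_d L, so D_c = (0.281/0.866) × 6.595 = 2.140 mg/L.
Minimum DO = C_s − D_c = 10.2 − 2.140 = 8.060 mg/L.
x_c = v t_c = 1.06 m/s × 1.755 d × 86400 s/d = 160800 m ≈ 161 km.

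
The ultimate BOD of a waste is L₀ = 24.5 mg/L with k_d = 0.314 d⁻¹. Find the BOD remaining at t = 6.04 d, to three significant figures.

L_t = L₀ e^(−k_d t) = 24.5 × e^(−0.314×6.04) = 24.5 × 0.1501 = 3.677 mg/L.

L ≈ 3.68 mg/L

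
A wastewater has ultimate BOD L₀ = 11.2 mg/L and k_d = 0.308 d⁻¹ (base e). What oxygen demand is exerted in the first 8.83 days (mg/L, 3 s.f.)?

y ≈ 10.5 mg/L

y_t = L₀(1 − e^(−k_d t)) = 11.2 × (1 − e^(−0.308×8.83))
= 11.2 × (1 − 0.06590) = 11.2 × 0.9341 = 10.46 mg/L.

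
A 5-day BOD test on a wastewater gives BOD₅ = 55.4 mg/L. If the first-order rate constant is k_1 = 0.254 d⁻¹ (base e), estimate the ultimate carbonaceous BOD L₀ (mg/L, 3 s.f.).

BOD₅ = L₀(1 − e^(−5k_1)) ⇒ L₀ = BOD₅ / (1 − e^(−5×0.254))
= 55.4 / (1 − 0.2808) = 55.4 / 0.7192 = 77.03 mg/L.

L₀ ≈ 77.0 mg/L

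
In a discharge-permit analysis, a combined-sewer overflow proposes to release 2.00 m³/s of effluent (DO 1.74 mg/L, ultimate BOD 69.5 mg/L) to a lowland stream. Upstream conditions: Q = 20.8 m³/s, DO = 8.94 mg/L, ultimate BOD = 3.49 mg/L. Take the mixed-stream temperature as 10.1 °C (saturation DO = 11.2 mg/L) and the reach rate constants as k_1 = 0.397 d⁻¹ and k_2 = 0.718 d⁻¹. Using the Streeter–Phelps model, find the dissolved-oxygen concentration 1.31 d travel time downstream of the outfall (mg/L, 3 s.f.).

DO ≈ 7.73 mg/L

Mixed DO = (20.8×8.94 + 2.00×1.74)/(20.8+2.00) = 189.4/22.80 = 8.308 mg/L.
Mixed L₀ = (20.8×3.49 + 2.00×69.5)/(22.80) = 211.6/22.80 = 9.280 mg/L.
Initial deficit D₀ = C_s − DO₀ = 11.2 − 8.308 = 2.892 mg/L.
D(1.31) = [0.397×9.280/(0.718−0.397)](e^(−0.397×1.31) − e^(−0.718×1.31)) + 2.892 e^(−0.718×1.31)
= 11.48 × (0.5945 − 0.3904) + 2.892 × 0.3904 = 3.471 mg/L.
DO = 11.2 − 3.471 = 7.729 mg/L.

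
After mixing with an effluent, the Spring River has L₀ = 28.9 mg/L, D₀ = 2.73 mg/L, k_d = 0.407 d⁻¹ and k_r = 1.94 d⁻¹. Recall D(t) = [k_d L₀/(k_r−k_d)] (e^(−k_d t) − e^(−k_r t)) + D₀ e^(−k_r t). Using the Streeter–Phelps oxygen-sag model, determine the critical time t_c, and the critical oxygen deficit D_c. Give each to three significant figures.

t_c ≈ 0.732 d; D_c ≈ 4.50 mg/L

t_c = [1/(k_r−k_d)] ln[(k_r/k_d)(1 − D₀(k_r−k_d)/(k_d L₀))]
= [1/(1.94−0.407)] ln[(1.94/0.407)(1 − 2.73×1.533/(0.407×28.9))]
= (1/1.533) ln[4.767 × 0.6442] = 0.6523 × ln(3.071) = 0.6523 × 1.122 = 0.7318 d.
L(t_c) = L₀ e^(−k_d t_c) = 28.9 × 0.7424 = 21.46 mg/L, and at the critical point k_r D_c = k_d L, so D_c = (0.407/1.94) × 21.46 = 4.501 mg/L.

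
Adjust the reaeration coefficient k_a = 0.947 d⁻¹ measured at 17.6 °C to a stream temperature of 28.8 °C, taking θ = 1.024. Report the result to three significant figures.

k_a(T₂) = k_a(T₁) · θ^(T₂−T₁) = 0.947 × 1.024^(28.8−17.6)
= 0.947 × 1.024^11.2 = 0.947 × 1.304 = 1.235 d⁻¹.

k_a ≈ 1.24 d⁻¹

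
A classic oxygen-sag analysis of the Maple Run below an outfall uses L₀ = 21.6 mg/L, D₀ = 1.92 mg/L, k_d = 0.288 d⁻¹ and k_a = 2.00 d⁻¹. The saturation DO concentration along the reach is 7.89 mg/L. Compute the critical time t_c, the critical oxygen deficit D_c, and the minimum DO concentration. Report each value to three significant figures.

t_c ≈ 0.693 d; D_c ≈ 2.55 mg/L; min DO ≈ 5.34 mg/L

At the critical point dD/dt = 0, so k_d L₀ e^(−k_d t) = k_a D. Substituting D(t) from the Streeter–Phelps equation and solving for t gives
t_c = ln[(k_a/k_d)(1 − D₀(k_a−k_d)/(k_d L₀))] / (k_a−k_d).
Here k_a−k_d = 1.712 d⁻¹ and 1 − D₀(k_a−k_d)/(k_d L₀) = 1 − 1.92×1.712/(0.288×21.6) = 0.4716, so
t_c = ln(6.944 × 0.4716) / 1.712 = 1.186 / 1.712 = 0.6929 d.
D_c = (k_d/k_a) L₀ e^(−k_d t_c) = (0.288/2.00) × 21.6 × e^(−0.288×0.6929) = 0.1440 × 21.6 × 0.8191 = 2.548 mg/L.
Minimum DO = C_s − D_c = 7.89 − 2.548 = 5.342 mg/L.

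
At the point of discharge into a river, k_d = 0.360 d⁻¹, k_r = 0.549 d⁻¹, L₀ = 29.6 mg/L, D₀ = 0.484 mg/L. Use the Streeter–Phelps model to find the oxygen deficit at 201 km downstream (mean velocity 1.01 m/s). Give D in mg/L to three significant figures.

Travel time t = x/v = 201 km / (1.01 m/s) = 201000 m / 1.01 m/s = 199000 s = 2.303 d.
k_d L₀/(k_r−k_d) = 0.360×29.6/(0.549−0.360) = 10.66/0.1890 = 56.38 mg/L.
e^(−k_d t) = e^(−0.360×2.303) = 0.4364; e^(−k_r t) = e^(−0.549×2.303) = 0.2824.
D = 56.38 × (0.4364 − 0.2824) + 0.484 × 0.2824 = 8.684 + 0.1367 = 8.821 mg/L.

D ≈ 8.82 mg/L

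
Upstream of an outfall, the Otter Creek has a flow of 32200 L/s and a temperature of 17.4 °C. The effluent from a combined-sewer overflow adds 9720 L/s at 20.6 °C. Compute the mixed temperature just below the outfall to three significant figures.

18.1 °C

Flow-weighted mixing: C = (Q_r C_r + Q_w C_w)/(Q_r + Q_w)
= (32200×17.4 + 9720×20.6)/(32200 + 9720) = 760500/41920 = 18.14 °C.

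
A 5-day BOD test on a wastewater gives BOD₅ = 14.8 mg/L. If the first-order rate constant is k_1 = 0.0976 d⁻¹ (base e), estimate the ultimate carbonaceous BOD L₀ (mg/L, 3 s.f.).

BOD₅ = L₀(1 − e^(−5k_1)) ⇒ L₀ = BOD₅ / (1 − e^(−5×0.0976))
= 14.8 / (1 − 0.6139) = 14.8 / 0.3861 = 38.33 mg/L.

L₀ ≈ 38.3 mg/L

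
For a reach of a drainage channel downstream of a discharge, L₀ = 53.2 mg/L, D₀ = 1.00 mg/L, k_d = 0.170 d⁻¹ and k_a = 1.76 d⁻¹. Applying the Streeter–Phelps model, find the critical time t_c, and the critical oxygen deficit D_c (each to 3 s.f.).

t_c ≈ 1.35 d; D_c ≈ 4.09 mg/L

At the critical point dD/dt = 0, so k_d L₀ e^(−k_d t) = k_a D. Substituting D(t) from the Streeter–Phelps equation and solving for t gives
t_c = ln[(k_a/k_d)(1 − D₀(k_a−k_d)/(k_d L₀))] / (k_a−k_d).
Here k_a−k_d = 1.590 d⁻¹ and 1 − D₀(k_a−k_d)/(k_d L₀) = 1 − 1.00×1.590/(0.170×53.2) = 0.8242, so
t_c = ln(10.35 × 0.8242) / 1.590 = 2.144 / 1.590 = 1.348 d.
D_c = (k_d/k_a) L₀ e^(−k_d t_c) = (0.170/1.76) × 53.2 × e^(−0.170×1.348) = 0.09659 × 53.2 × 0.7952 = 4.086 mg/L.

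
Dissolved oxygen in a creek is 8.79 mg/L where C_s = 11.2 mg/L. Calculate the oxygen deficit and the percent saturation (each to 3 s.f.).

D = C_s − C = 11.2 − 8.79 = 2.41 mg/L.
% saturation = 8.79/11.2 × 100 = 78.5 %.

D ≈ 2.41 mg/L; 78.5 % saturation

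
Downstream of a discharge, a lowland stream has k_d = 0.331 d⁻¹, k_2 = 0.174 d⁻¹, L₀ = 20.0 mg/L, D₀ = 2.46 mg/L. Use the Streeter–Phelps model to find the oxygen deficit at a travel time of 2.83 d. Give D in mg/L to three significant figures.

D ≈ 10.7 mg/L

k_d L₀/(k_2−k_d) = 0.331×20.0/(0.174−0.331) = 6.620/-0.1570 = -42.17 mg/L.
e^(−k_d t) = e^(−0.331×2.830) = 0.3919; e^(−k_2 t) = e^(−0.174×2.830) = 0.6111.
D = -42.17 × (0.3919 − 0.6111) + 2.46 × 0.6111 = 9.244 + 1.503 = 10.75 mg/L.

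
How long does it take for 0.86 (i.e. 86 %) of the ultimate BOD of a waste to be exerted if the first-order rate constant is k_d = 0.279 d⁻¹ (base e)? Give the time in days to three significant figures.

t ≈ 7.05 d

y/L₀ = 1 − e^(−k_d t) = 0.86 ⇒ e^(−k_d t) = 0.140
t = −ln(0.140) / 0.279 = 1.966 / 0.279 = 7.047 d.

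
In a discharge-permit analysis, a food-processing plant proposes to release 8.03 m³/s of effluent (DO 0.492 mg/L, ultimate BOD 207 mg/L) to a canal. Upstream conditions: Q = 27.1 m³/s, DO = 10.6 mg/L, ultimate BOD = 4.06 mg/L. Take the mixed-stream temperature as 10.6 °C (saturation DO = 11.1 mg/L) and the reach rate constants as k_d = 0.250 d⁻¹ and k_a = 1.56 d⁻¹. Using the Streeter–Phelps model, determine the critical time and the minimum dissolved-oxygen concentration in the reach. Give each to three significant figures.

Mixed DO = (27.1×10.6 + 8.03×0.492)/(27.1+8.03) = 291.2/35.13 = 8.290 mg/L.
Mixed L₀ = (27.1×4.06 + 8.03×207)/(35.13) = 1772/35.13 = 50.45 mg/L.
Initial deficit D₀ = C_s − DO₀ = 11.1 − 8.290 = 2.810 mg/L.
t_c = (1/1.310) ln[(1.56/0.250)(1 − 2.810×1.310/(0.250×50.45))] = 0.7634 × ln(4.418) = 1.134 d.
D_c = (0.250/1.56) × 50.45 × e^(−0.250×1.134) = 0.1603 × 50.45 × 0.7531 = 6.089 mg/L.
Minimum DO = 11.1 − 6.089 = 5.011 mg/L.

t_c ≈ 1.13 d; minimum DO ≈ 5.01 mg/L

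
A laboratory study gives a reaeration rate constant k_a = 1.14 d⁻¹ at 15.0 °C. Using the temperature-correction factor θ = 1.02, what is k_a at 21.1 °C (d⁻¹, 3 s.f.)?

k_a ≈ 1.29 d⁻¹

k_a(T₂) = k_a(T₁) · θ^(T₂−T₁) = 1.14 × 1.02^(21.1−15.0)
= 1.14 × 1.02^6.10 = 1.14 × 1.128 = 1.286 d⁻¹.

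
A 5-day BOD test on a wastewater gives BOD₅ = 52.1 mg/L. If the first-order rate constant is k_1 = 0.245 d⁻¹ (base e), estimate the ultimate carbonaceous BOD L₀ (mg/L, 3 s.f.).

L₀ ≈ 73.8 mg/L

BOD₅ = L₀(1 − e^(−5k_1)) ⇒ L₀ = BOD₅ / (1 − e^(−5×0.245))
= 52.1 / (1 − 0.2938) = 52.1 / 0.7062 = 73.77 mg/L.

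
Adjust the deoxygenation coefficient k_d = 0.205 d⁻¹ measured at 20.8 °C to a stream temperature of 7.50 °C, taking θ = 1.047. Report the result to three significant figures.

k_d(T₂) = k_d(T₁) · θ^(T₂−T₁) = 0.205 × 1.047^(7.50−20.8)
= 0.205 × 1.047^-13.3 = 0.205 × 0.5429 = 0.1113 d⁻¹.

k_d ≈ 0.111 d⁻¹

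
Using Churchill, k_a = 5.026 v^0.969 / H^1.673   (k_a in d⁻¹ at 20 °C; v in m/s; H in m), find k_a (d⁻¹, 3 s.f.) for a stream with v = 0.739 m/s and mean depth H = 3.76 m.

k_a ≈ 0.409 d⁻¹

k_a = 5.026 × 0.739^0.969 / 3.76^1.673 = 5.026 × 0.7460 / 9.168 = 0.4089 d⁻¹.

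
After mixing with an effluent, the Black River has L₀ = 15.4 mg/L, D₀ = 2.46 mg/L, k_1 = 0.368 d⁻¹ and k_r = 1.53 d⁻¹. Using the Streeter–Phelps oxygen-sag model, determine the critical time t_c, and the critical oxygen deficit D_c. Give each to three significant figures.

t_c ≈ 0.622 d; D_c ≈ 2.95 mg/L

At the critical point dD/dt = 0, so k_1 L₀ e^(−k_1 t) = k_r D. Substituting D(t) from the Streeter–Phelps equation and solving for t gives
t_c = ln[(k_r/k_1)(1 − D₀(k_r−k_1)/(k_1 L₀))] / (k_r−k_1).
Here k_r−k_1 = 1.162 d⁻¹ and 1 − D₀(k_r−k_1)/(k_1 L₀) = 1 − 2.46×1.162/(0.368×15.4) = 0.4956, so
t_c = ln(4.158 × 0.4956) / 1.162 = 0.7230 / 1.162 = 0.6222 d.
L(t_c) = L₀ e^(−k_1 t_c) = 15.4 × 0.7954 = 12.25 mg/L, and at the critical point k_r D_c = k_1 L, so D_c = (0.368/1.53) × 12.25 = 2.946 mg/L.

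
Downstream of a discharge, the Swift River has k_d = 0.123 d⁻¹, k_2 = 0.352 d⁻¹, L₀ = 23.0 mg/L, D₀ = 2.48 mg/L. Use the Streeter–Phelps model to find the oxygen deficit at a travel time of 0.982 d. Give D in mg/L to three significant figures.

k_d L₀/(k_2−k_d) = 0.123×23.0/(0.352−0.123) = 2.829/0.2290 = 12.35 mg/L.
e^(−k_d t) = e^(−0.123×0.9820) = 0.8862; e^(−k_2 t) = e^(−0.352×0.9820) = 0.7078.
D = 12.35 × (0.8862 − 0.7078) + 2.48 × 0.7078 = 2.205 + 1.755 = 3.960 mg/L.

D ≈ 3.96 mg/L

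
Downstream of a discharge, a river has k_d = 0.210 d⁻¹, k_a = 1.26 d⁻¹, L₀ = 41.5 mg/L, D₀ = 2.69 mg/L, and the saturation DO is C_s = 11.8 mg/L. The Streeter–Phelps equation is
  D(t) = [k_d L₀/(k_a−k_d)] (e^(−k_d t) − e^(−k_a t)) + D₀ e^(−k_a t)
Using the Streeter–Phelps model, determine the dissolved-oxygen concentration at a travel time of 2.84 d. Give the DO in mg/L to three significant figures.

k_d L₀/(k_a−k_d) = 0.210×41.5/(1.26−0.210) = 8.715/1.050 = 8.300 mg/L.
e^(−k_d t) = e^(−0.210×2.840) = 0.5508; e^(−k_a t) = e^(−1.26×2.840) = 0.02792.
D = 8.300 × (0.5508 − 0.02792) + 2.69 × 0.02792 = 4.340 + 0.07511 = 4.415 mg/L.
DO = C_s − D = 11.8 − 4.415 = 7.385 mg/L.

DO ≈ 7.39 mg/L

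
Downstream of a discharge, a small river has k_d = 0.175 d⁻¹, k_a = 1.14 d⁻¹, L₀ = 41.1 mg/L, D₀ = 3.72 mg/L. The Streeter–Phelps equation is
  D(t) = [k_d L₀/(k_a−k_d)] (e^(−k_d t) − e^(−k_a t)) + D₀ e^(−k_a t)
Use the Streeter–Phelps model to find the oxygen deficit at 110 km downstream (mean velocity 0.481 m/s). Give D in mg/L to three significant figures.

Travel time t = x/v = 110 km / (0.481 m/s) = 110000 m / 0.481 m/s = 228700 s = 2.647 d.
k_d L₀/(k_a−k_d) = 0.175×41.1/(1.14−0.175) = 7.192/0.9650 = 7.453 mg/L.
e^(−k_d t) = e^(−0.175×2.647) = 0.6293; e^(−k_a t) = e^(−1.14×2.647) = 0.04893.
D = 7.453 × (0.6293 − 0.04893) + 3.72 × 0.04893 = 4.325 + 0.1820 = 4.507 mg/L.

D ≈ 4.51 mg/L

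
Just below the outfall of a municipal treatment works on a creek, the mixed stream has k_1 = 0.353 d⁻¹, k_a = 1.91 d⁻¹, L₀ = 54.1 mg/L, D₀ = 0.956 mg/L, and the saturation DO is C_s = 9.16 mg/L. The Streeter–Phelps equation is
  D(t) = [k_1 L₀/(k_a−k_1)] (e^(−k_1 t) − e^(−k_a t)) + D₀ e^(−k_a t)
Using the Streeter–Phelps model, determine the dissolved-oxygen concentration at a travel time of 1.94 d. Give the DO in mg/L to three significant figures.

k_1 L₀/(k_a−k_1) = 0.353×54.1/(1.91−0.353) = 19.10/1.557 = 12.27 mg/L.
e^(−k_1 t) = e^(−0.353×1.940) = 0.5042; e^(−k_a t) = e^(−1.91×1.940) = 0.02459.
D = 12.27 × (0.5042 − 0.02459) + 0.956 × 0.02459 = 5.882 + 0.02351 = 5.906 mg/L.
DO = C_s − D = 9.16 − 5.906 = 3.254 mg/L.

DO ≈ 3.25 mg/L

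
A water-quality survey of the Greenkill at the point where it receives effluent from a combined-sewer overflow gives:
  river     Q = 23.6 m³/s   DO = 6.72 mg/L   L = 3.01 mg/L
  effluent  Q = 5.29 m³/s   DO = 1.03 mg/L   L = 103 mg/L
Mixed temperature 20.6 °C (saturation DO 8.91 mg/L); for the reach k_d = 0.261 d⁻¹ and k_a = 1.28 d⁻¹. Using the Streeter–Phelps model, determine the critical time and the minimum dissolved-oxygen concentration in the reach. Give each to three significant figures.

t_c ≈ 0.681 d; minimum DO ≈ 5.27 mg/L

Mixed DO = (23.6×6.72 + 5.29×1.03)/(23.6+5.29) = 164.0/28.89 = 5.678 mg/L.
Mixed L₀ = (23.6×3.01 + 5.29×103)/(28.89) = 615.9/28.89 = 21.32 mg/L.
Initial deficit D₀ = C_s − DO₀ = 8.91 − 5.678 = 3.232 mg/L.
t_c = (1/1.019) ln[(1.28/0.261)(1 − 3.232×1.019/(0.261×21.32))] = 0.9814 × ln(2.002) = 0.6810 d.
D_c = (0.261/1.28) × 21.32 × e^(−0.261×0.6810) = 0.2039 × 21.32 × 0.8372 = 3.639 mg/L.
Minimum DO = 8.91 − 3.639 = 5.271 mg/L.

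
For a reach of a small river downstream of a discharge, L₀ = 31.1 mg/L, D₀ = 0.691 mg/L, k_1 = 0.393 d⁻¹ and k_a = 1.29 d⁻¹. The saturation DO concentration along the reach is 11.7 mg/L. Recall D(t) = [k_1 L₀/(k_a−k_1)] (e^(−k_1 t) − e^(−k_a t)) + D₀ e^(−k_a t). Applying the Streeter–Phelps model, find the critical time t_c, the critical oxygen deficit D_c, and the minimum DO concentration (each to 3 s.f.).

With k_a/k_1 = 3.282 and 1 − D₀(k_a−k_1)/(k_1 L₀) = 0.9493,
t_c = ln(3.282 × 0.9493) / (1.29 − 0.393) = ln(3.116) / 0.8970 = 1.137/0.8970 = 1.267 d.
L(t_c) = L₀ e^(−k_1 t_c) = 31.1 × 0.6078 = 18.90 mg/L, and at the critical point k_a D_c = k_1 L, so D_c = (0.393/1.29) × 18.90 = 5.758 mg/L.
Minimum DO = C_s − D_c = 11.7 − 5.758 = 5.942 mg/L.

t_c ≈ 1.27 d; D_c ≈ 5.76 mg/L; min DO ≈ 5.94 mg/L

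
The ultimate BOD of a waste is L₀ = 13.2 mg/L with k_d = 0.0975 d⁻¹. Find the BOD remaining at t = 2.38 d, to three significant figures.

L ≈ 10.5 mg/L

L_t = L₀ e^(−k_d t) = 13.2 × e^(−0.0975×2.38) = 13.2 × 0.7929 = 10.47 mg/L.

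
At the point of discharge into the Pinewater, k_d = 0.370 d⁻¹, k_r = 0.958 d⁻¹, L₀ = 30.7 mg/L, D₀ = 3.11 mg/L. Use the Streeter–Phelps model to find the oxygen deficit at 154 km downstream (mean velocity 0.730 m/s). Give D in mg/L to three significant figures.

Travel time t = x/v = 154 km / (0.730 m/s) = 154000 m / 0.730 m/s = 211000 s = 2.442 d.
k_d L₀/(k_r−k_d) = 0.370×30.7/(0.958−0.370) = 11.36/0.5880 = 19.32 mg/L.
e^(−k_d t) = e^(−0.370×2.442) = 0.4052; e^(−k_r t) = e^(−0.958×2.442) = 0.09641.
D = 19.32 × (0.4052 − 0.09641) + 3.11 × 0.09641 = 5.965 + 0.2998 = 6.265 mg/L.

D ≈ 6.26 mg/L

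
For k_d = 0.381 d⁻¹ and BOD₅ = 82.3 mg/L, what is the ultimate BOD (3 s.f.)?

BOD₅ = L₀(1 − e^(−5k_d)) ⇒ L₀ = BOD₅ / (1 − e^(−5×0.381))
= 82.3 / (1 − 0.1488) = 82.3 / 0.8512 = 96.69 mg/L.

L₀ ≈ 96.7 mg/L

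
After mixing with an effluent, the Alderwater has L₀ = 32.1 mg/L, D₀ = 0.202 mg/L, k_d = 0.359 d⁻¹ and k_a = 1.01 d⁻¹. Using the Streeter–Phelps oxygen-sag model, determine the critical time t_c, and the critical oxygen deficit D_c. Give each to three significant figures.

t_c ≈ 1.57 d; D_c ≈ 6.49 mg/L

t_c = [1/(k_a−k_d)] ln[(k_a/k_d)(1 − D₀(k_a−k_d)/(k_d L₀))]
= [1/(1.01−0.359)] ln[(1.01/0.359)(1 − 0.202×0.6510/(0.359×32.1))]
= (1/0.6510) ln[2.813 × 0.9886] = 1.536 × ln(2.781) = 1.536 × 1.023 = 1.571 d.
D_c = (k_d/k_a) L₀ e^(−k_d t_c) = (0.359/1.01) × 32.1 × e^(−0.359×1.571) = 0.3554 × 32.1 × 0.5689 = 6.491 mg/L.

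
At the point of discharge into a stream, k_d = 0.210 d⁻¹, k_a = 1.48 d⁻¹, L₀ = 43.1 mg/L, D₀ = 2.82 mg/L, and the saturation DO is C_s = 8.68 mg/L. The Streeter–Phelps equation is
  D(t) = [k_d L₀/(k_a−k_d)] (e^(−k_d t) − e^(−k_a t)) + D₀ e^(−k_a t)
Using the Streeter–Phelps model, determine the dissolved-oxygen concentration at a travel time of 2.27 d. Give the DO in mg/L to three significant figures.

k_d L₀/(k_a−k_d) = 0.210×43.1/(1.48−0.210) = 9.051/1.270 = 7.127 mg/L.
e^(−k_d t) = e^(−0.210×2.270) = 0.6208; e^(−k_a t) = e^(−1.48×2.270) = 0.03475.
D = 7.127 × (0.6208 − 0.03475) + 2.82 × 0.03475 = 4.177 + 0.09799 = 4.275 mg/L.
DO = C_s − D = 8.68 − 4.275 = 4.405 mg/L.

DO ≈ 4.41 mg/L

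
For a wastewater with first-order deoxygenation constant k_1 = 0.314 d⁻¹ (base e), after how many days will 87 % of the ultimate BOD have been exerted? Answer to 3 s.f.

t ≈ 6.50 d

y/L₀ = 1 − e^(−k_1 t) = 0.87 ⇒ e^(−k_1 t) = 0.130
t = −ln(0.130) / 0.314 = 2.040 / 0.314 = 6.498 d.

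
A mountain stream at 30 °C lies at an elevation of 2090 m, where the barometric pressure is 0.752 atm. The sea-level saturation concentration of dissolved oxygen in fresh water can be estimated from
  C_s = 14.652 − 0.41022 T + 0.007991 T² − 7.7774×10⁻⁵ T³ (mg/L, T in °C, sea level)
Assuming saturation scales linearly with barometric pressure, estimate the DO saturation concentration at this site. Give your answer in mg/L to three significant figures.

C_s ≈ 5.59 mg/L

At sea level: C_s = 14.652 − 0.41022×30 + 0.007991×30² − 7.7774×10⁻⁵×30³ = 7.437 mg/L.
Pressure correction: C_s' = 7.437 × 0.752 = 5.593 mg/L.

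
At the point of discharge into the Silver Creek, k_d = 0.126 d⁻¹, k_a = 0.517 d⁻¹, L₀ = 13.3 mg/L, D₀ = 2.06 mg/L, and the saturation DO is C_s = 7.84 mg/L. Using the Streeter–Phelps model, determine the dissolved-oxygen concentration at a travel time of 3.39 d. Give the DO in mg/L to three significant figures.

k_d L₀/(k_a−k_d) = 0.126×13.3/(0.517−0.126) = 1.676/0.3910 = 4.286 mg/L.
e^(−k_d t) = e^(−0.126×3.390) = 0.6524; e^(−k_a t) = e^(−0.517×3.390) = 0.1733.
D = 4.286 × (0.6524 − 0.1733) + 2.06 × 0.1733 = 2.053 + 0.3570 = 2.410 mg/L.
DO = C_s − D = 7.84 − 2.410 = 5.430 mg/L.

DO ≈ 5.43 mg/L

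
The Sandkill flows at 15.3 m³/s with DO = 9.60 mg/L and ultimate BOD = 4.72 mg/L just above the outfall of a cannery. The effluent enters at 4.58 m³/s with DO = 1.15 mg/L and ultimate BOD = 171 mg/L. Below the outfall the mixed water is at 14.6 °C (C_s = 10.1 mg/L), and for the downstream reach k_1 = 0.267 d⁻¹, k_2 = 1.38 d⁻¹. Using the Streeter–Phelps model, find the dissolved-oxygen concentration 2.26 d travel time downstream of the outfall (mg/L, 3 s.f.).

DO ≈ 4.80 mg/L

Mixed DO = (15.3×9.60 + 4.58×1.15)/(15.3+4.58) = 152.1/19.88 = 7.653 mg/L.
Mixed L₀ = (15.3×4.72 + 4.58×171)/(19.88) = 855.4/19.88 = 43.03 mg/L.
Initial deficit D₀ = C_s − DO₀ = 10.1 − 7.653 = 2.447 mg/L.
D(2.26) = [0.267×43.03/(1.38−0.267)](e^(−0.267×2.26) − e^(−1.38×2.26)) + 2.447 e^(−1.38×2.26)
= 10.32 × (0.5469 − 0.04421) + 2.447 × 0.04421 = 5.297 mg/L.
DO = 10.1 − 5.297 = 4.803 mg/L.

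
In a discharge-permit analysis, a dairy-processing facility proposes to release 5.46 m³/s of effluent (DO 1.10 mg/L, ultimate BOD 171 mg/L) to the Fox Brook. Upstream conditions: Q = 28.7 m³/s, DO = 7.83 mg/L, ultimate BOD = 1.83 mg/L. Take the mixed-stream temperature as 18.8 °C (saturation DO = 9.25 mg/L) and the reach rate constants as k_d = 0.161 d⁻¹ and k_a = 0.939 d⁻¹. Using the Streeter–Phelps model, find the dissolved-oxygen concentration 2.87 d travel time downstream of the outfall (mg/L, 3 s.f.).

DO ≈ 5.72 mg/L

Mixed DO = (28.7×7.83 + 5.46×1.10)/(28.7+5.46) = 230.7/34.16 = 6.754 mg/L.
Mixed L₀ = (28.7×1.83 + 5.46×171)/(34.16) = 986.2/34.16 = 28.87 mg/L.
Initial deficit D₀ = C_s − DO₀ = 9.25 − 6.754 = 2.496 mg/L.
D(2.87) = [0.161×28.87/(0.939−0.161)](e^(−0.161×2.87) − e^(−0.939×2.87)) + 2.496 e^(−0.939×2.87)
= 5.974 × (0.6300 − 0.06755) + 2.496 × 0.06755 = 3.529 mg/L.
DO = 9.25 − 3.529 = 5.721 mg/L.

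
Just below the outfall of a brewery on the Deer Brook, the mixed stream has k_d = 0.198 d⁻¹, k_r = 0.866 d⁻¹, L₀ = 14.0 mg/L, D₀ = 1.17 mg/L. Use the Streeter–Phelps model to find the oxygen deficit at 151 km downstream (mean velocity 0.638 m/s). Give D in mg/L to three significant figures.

Travel time t = x/v = 151 km / (0.638 m/s) = 151000 m / 0.638 m/s = 236700 s = 2.739 d.
k_d L₀/(k_r−k_d) = 0.198×14.0/(0.866−0.198) = 2.772/0.6680 = 4.150 mg/L.
e^(−k_d t) = e^(−0.198×2.739) = 0.5814; e^(−k_r t) = e^(−0.866×2.739) = 0.09327.
D = 4.150 × (0.5814 − 0.09327) + 1.17 × 0.09327 = 2.025 + 0.1091 = 2.135 mg/L.

D ≈ 2.13 mg/L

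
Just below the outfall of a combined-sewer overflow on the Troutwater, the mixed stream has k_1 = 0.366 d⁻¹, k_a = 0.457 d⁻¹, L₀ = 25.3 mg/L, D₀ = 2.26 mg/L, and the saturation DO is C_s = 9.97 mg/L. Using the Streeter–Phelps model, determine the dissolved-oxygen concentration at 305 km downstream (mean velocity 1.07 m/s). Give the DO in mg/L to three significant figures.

DO ≈ 1.58 mg/L

Travel time t = x/v = 305 km / (1.07 m/s) = 305000 m / 1.07 m/s = 285000 s = 3.299 d.
k_1 L₀/(k_a−k_1) = 0.366×25.3/(0.457−0.366) = 9.260/0.09100 = 101.8 mg/L.
e^(−k_1 t) = e^(−0.366×3.299) = 0.2989; e^(−k_a t) = e^(−0.457×3.299) = 0.2214.
D = 101.8 × (0.2989 − 0.2214) + 2.26 × 0.2214 = 7.889 + 0.5004 = 8.390 mg/L.
DO = C_s − D = 9.97 − 8.390 = 1.580 mg/L.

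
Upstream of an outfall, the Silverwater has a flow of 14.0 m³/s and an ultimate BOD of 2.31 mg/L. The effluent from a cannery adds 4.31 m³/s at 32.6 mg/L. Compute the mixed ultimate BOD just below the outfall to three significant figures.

Flow-weighted mixing: C = (Q_r C_r + Q_w C_w)/(Q_r + Q_w)
= (14.0×2.31 + 4.31×32.6)/(14.0 + 4.31) = 172.8/18.31 = 9.440 mg/L.

9.44 mg/L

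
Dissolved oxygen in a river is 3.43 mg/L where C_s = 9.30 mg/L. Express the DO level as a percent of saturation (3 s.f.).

% saturation = C/C_s × 100 = 3.43/9.30 × 100 = 36.9 %.

36.9 % saturation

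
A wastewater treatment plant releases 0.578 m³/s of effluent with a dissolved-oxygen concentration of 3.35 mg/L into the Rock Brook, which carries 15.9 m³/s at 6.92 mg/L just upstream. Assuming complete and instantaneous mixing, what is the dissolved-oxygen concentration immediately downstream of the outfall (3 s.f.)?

6.79 mg/L

Flow-weighted mixing: C = (Q_r C_r + Q_w C_w)/(Q_r + Q_w)
= (15.9×6.92 + 0.578×3.35)/(15.9 + 0.578) = 112.0/16.48 = 6.795 mg/L.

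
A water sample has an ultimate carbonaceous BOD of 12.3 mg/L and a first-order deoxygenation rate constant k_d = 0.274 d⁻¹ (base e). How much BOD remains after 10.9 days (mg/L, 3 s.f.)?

L_t = L₀ e^(−k_d t) = 12.3 × e^(−0.274×10.9) = 12.3 × 0.05046 = 0.6206 mg/L.

L ≈ 0.621 mg/L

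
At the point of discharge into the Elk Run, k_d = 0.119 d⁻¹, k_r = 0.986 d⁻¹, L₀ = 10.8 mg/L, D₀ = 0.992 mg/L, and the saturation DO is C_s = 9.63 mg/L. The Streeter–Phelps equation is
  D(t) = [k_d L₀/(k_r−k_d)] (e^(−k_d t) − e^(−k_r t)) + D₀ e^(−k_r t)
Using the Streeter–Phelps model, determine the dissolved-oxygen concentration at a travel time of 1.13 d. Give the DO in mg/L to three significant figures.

DO ≈ 8.50 mg/L

k_d L₀/(k_r−k_d) = 0.119×10.8/(0.986−0.119) = 1.285/0.8670 = 1.482 mg/L.
e^(−k_d t) = e^(−0.119×1.130) = 0.8742; e^(−k_r t) = e^(−0.986×1.130) = 0.3282.
D = 1.482 × (0.8742 − 0.3282) + 0.992 × 0.3282 = 0.8094 + 0.3256 = 1.135 mg/L.
DO = C_s − D = 9.63 − 1.135 = 8.495 mg/L.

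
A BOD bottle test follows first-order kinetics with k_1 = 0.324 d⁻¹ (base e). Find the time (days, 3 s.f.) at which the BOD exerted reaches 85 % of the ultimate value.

t ≈ 5.86 d

y/L₀ = 1 − e^(−k_1 t) = 0.85 ⇒ e^(−k_1 t) = 0.150
t = −ln(0.150) / 0.324 = 1.897 / 0.324 = 5.855 d.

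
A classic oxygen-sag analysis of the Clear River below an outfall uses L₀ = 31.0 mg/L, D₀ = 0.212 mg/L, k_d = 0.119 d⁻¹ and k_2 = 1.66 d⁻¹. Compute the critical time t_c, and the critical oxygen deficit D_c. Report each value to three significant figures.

t_c ≈ 1.65 d; D_c ≈ 1.83 mg/L

At the critical point dD/dt = 0, so k_d L₀ e^(−k_d t) = k_2 D. Substituting D(t) from the Streeter–Phelps equation and solving for t gives
t_c = ln[(k_2/k_d)(1 − D₀(k_2−k_d)/(k_d L₀))] / (k_2−k_d).
Here k_2−k_d = 1.541 d⁻¹ and 1 − D₀(k_2−k_d)/(k_d L₀) = 1 − 0.212×1.541/(0.119×31.0) = 0.9114, so
t_c = ln(13.95 × 0.9114) / 1.541 = 2.543 / 1.541 = 1.650 d.
D_c = (k_d/k_2) L₀ e^(−k_d t_c) = (0.119/1.66) × 31.0 × e^(−0.119×1.650) = 0.07169 × 31.0 × 0.8217 = 1.826 mg/L.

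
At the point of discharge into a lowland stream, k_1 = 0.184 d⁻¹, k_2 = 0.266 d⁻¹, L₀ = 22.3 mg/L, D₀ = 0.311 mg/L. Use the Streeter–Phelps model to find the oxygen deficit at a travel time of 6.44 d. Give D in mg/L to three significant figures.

D ≈ 6.33 mg/L

k_1 L₀/(k_2−k_1) = 0.184×22.3/(0.266−0.184) = 4.103/0.08200 = 50.04 mg/L.
e^(−k_1 t) = e^(−0.184×6.440) = 0.3058; e^(−k_2 t) = e^(−0.266×6.440) = 0.1803.
D = 50.04 × (0.3058 − 0.1803) + 0.311 × 0.1803 = 6.277 + 0.05608 = 6.333 mg/L.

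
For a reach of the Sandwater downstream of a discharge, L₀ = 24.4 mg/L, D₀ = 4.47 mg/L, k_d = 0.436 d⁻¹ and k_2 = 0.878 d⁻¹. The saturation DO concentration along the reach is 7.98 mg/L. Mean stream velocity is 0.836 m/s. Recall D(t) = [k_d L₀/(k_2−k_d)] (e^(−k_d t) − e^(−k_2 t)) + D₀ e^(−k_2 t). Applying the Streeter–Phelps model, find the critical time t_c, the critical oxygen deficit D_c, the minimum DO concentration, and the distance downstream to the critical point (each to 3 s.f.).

t_c ≈ 1.12 d; D_c ≈ 7.44 mg/L; min DO ≈ 0.541 mg/L; x_c ≈ 80.8 km

t_c = [1/(k_2−k_d)] ln[(k_2/k_d)(1 − D₀(k_2−k_d)/(k_d L₀))]
= [1/(0.878−0.436)] ln[(0.878/0.436)(1 − 4.47×0.4420/(0.436×24.4))]
= (1/0.4420) ln[2.014 × 0.8143] = 2.262 × ln(1.640) = 2.262 × 0.4946 = 1.119 d.
D_c = (k_d/k_2) L₀ e^(−k_d t_c) = (0.436/0.878) × 24.4 × e^(−0.436×1.119) = 0.4966 × 24.4 × 0.6139 = 7.439 mg/L.
Minimum DO = C_s − D_c = 7.98 − 7.439 = 0.5410 mg/L.
x_c = v t_c = 0.836 m/s × 1.119 d × 86400 s/d = 80820 m ≈ 80.8 km.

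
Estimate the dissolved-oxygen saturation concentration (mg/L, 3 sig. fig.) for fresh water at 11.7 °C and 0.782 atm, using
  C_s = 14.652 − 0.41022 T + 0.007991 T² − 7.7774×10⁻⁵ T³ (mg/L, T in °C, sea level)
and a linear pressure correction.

C_s ≈ 8.46 mg/L

At sea level: C_s = 14.652 − 0.41022×11.7 + 0.007991×11.7² − 7.7774×10⁻⁵×11.7³ = 10.82 mg/L.
Pressure correction: C_s' = 10.82 × 0.782 = 8.463 mg/L.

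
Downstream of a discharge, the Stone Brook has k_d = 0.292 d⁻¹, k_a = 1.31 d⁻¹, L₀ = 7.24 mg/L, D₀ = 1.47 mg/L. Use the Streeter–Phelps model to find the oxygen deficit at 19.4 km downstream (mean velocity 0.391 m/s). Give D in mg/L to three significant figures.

Travel time t = x/v = 19.4 km / (0.391 m/s) = 19400 m / 0.391 m/s = 49620 s = 0.5743 d.
k_d L₀/(k_a−k_d) = 0.292×7.24/(1.31−0.292) = 2.114/1.018 = 2.077 mg/L.
e^(−k_d t) = e^(−0.292×0.5743) = 0.8456; e^(−k_a t) = e^(−1.31×0.5743) = 0.4713.
D = 2.077 × (0.8456 − 0.4713) + 1.47 × 0.4713 = 0.7774 + 0.6928 = 1.470 mg/L.

D ≈ 1.47 mg/L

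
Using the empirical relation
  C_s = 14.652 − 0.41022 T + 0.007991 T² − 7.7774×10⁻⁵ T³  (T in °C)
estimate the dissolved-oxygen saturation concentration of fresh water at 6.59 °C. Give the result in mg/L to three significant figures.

C_s = 14.652 − 0.41022×6.59 + 0.007991×6.59² − 7.7774×10⁻⁵×6.59³ = 12.27 mg/L.

C_s ≈ 12.3 mg/L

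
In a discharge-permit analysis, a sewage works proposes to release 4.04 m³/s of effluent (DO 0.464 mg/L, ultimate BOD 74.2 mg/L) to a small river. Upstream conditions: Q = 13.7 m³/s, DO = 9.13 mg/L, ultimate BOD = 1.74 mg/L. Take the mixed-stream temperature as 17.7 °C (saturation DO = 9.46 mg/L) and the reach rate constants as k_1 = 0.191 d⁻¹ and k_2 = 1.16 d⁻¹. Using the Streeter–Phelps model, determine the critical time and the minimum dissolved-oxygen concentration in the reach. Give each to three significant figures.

t_c ≈ 0.805 d; minimum DO ≈ 6.88 mg/L

Mixed DO = (13.7×9.13 + 4.04×0.464)/(13.7+4.04) = 127.0/17.74 = 7.156 mg/L.
Mixed L₀ = (13.7×1.74 + 4.04×74.2)/(17.74) = 323.6/17.74 = 18.24 mg/L.
Initial deficit D₀ = C_s − DO₀ = 9.46 − 7.156 = 2.304 mg/L.
t_c = (1/0.9690) ln[(1.16/0.191)(1 − 2.304×0.9690/(0.191×18.24))] = 1.032 × ln(2.182) = 0.8054 d.
D_c = (0.191/1.16) × 18.24 × e^(−0.191×0.8054) = 0.1647 × 18.24 × 0.8574 = 2.575 mg/L.
Minimum DO = 9.46 − 2.575 = 6.885 mg/L.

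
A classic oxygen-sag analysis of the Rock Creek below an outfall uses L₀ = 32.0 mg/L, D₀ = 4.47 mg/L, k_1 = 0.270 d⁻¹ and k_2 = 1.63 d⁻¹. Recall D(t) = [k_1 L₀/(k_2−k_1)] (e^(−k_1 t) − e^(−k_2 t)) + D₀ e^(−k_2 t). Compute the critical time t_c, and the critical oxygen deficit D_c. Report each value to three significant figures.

At the critical point dD/dt = 0, so k_1 L₀ e^(−k_1 t) = k_2 D. Substituting D(t) from the Streeter–Phelps equation and solving for t gives
t_c = ln[(k_2/k_1)(1 − D₀(k_2−k_1)/(k_1 L₀))] / (k_2−k_1).
Here k_2−k_1 = 1.360 d⁻¹ and 1 − D₀(k_2−k_1)/(k_1 L₀) = 1 − 4.47×1.360/(0.270×32.0) = 0.2964, so
t_c = ln(6.037 × 0.2964) / 1.360 = 0.5818 / 1.360 = 0.4278 d.
D_c = (k_1/k_2) L₀ e^(−k_1 t_c) = (0.270/1.63) × 32.0 × e^(−0.270×0.4278) = 0.1656 × 32.0 × 0.8909 = 4.722 mg/L.

t_c ≈ 0.428 d; D_c ≈ 4.72 mg/L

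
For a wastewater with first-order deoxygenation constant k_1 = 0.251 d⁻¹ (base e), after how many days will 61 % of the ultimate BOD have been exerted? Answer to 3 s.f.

t ≈ 3.75 d

y/L₀ = 1 − e^(−k_1 t) = 0.61 ⇒ e^(−k_1 t) = 0.390
t = −ln(0.390) / 0.251 = 0.9416 / 0.251 = 3.751 d.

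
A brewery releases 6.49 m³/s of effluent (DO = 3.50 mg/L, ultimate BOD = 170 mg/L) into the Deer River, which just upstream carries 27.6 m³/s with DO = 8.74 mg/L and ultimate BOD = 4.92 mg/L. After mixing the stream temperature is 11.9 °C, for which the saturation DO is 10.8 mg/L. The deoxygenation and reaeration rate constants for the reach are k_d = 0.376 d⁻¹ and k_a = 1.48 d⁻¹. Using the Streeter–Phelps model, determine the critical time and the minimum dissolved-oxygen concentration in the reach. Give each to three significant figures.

t_c ≈ 0.984 d; minimum DO ≈ 4.42 mg/L

Mixed DO = (27.6×8.74 + 6.49×3.50)/(27.6+6.49) = 263.9/34.09 = 7.742 mg/L.
Mixed L₀ = (27.6×4.92 + 6.49×170)/(34.09) = 1239/34.09 = 36.35 mg/L.
Initial deficit D₀ = C_s − DO₀ = 10.8 − 7.742 = 3.058 mg/L.
t_c = (1/1.104) ln[(1.48/0.376)(1 − 3.058×1.104/(0.376×36.35))] = 0.9058 × ln(2.964) = 0.9842 d.
D_c = (0.376/1.48) × 36.35 × e^(−0.376×0.9842) = 0.2541 × 36.35 × 0.6907 = 6.378 mg/L.
Minimum DO = 10.8 − 6.378 = 4.422 mg/L.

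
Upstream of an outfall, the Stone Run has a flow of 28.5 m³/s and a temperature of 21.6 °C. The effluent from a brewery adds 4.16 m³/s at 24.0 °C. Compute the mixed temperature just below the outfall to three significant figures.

Flow-weighted mixing: C = (Q_r C_r + Q_w C_w)/(Q_r + Q_w)
= (28.5×21.6 + 4.16×24.0)/(28.5 + 4.16) = 715.4/32.66 = 21.91 °C.

21.9 °C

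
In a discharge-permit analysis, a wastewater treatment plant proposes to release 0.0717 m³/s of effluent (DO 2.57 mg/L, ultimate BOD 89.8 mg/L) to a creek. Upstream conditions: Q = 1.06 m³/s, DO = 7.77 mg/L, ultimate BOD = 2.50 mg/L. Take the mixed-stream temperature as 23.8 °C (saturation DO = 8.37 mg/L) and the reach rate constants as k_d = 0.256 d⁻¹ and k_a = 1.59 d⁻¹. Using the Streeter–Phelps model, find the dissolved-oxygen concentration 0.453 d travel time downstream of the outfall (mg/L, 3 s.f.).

Mixed DO = (1.06×7.77 + 0.0717×2.57)/(1.06+0.0717) = 8.420/1.132 = 7.441 mg/L.
Mixed L₀ = (1.06×2.50 + 0.0717×89.8)/(1.132) = 9.089/1.132 = 8.031 mg/L.
Initial deficit D₀ = C_s − DO₀ = 8.37 − 7.441 = 0.9295 mg/L.
D(0.453) = [0.256×8.031/(1.59−0.256)](e^(−0.256×0.453) − e^(−1.59×0.453)) + 0.9295 e^(−1.59×0.453)
= 1.541 × (0.8905 − 0.4866) + 0.9295 × 0.4866 = 1.075 mg/L.
DO = 8.37 − 1.075 = 7.295 mg/L.

DO ≈ 7.30 mg/L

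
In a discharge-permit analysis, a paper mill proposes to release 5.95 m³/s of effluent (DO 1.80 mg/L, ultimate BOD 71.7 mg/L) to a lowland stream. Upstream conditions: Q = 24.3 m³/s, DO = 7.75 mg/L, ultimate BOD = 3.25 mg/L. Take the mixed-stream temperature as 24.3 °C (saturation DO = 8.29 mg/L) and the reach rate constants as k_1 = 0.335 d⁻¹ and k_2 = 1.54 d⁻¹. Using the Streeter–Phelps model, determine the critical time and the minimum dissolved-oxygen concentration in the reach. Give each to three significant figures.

Mixed DO = (24.3×7.75 + 5.95×1.80)/(24.3+5.95) = 199.0/30.25 = 6.580 mg/L.
Mixed L₀ = (24.3×3.25 + 5.95×71.7)/(30.25) = 505.6/30.25 = 16.71 mg/L.
Initial deficit D₀ = C_s − DO₀ = 8.29 − 6.580 = 1.710 mg/L.
t_c = (1/1.205) ln[(1.54/0.335)(1 − 1.710×1.205/(0.335×16.71))] = 0.8299 × ln(2.905) = 0.8850 d.
D_c = (0.335/1.54) × 16.71 × e^(−0.335×0.8850) = 0.2175 × 16.71 × 0.7434 = 2.703 mg/L.
Minimum DO = 8.29 − 2.703 = 5.587 mg/L.

t_c ≈ 0.885 d; minimum DO ≈ 5.59 mg/L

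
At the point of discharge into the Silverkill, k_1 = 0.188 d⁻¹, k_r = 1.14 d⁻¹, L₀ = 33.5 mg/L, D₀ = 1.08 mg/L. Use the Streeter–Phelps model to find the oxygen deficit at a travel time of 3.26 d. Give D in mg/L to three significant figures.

k_1 L₀/(k_r−k_1) = 0.188×33.5/(1.14−0.188) = 6.298/0.9520 = 6.616 mg/L.
e^(−k_1 t) = e^(−0.188×3.260) = 0.5418; e^(−k_r t) = e^(−1.14×3.260) = 0.02432.
D = 6.616 × (0.5418 − 0.02432) + 1.08 × 0.02432 = 3.423 + 0.02627 = 3.450 mg/L.

D ≈ 3.45 mg/L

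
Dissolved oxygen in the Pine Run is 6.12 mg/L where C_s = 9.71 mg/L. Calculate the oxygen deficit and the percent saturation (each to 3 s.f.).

D ≈ 3.59 mg/L; 63.0 % saturation

D = C_s − C = 9.71 − 6.12 = 3.59 mg/L.
% saturation = 6.12/9.71 × 100 = 63.0 %.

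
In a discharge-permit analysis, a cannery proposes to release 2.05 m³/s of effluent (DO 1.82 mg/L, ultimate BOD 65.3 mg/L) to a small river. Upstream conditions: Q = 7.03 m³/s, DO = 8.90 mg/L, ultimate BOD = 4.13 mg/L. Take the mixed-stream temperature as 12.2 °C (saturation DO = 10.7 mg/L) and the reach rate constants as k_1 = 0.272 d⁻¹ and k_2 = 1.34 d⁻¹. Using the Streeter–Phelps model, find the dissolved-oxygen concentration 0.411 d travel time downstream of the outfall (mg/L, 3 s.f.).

DO ≈ 7.29 mg/L

Mixed DO = (7.03×8.90 + 2.05×1.82)/(7.03+2.05) = 66.30/9.080 = 7.302 mg/L.
Mixed L₀ = (7.03×4.13 + 2.05×65.3)/(9.080) = 162.9/9.080 = 17.94 mg/L.
Initial deficit D₀ = C_s − DO₀ = 10.7 − 7.302 = 3.398 mg/L.
D(0.411) = [0.272×17.94/(1.34−0.272)](e^(−0.272×0.411) − e^(−1.34×0.411)) + 3.398 e^(−1.34×0.411)
= 4.569 × (0.8942 − 0.5765) + 3.398 × 0.5765 = 3.411 mg/L.
DO = 10.7 − 3.411 = 7.289 mg/L.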